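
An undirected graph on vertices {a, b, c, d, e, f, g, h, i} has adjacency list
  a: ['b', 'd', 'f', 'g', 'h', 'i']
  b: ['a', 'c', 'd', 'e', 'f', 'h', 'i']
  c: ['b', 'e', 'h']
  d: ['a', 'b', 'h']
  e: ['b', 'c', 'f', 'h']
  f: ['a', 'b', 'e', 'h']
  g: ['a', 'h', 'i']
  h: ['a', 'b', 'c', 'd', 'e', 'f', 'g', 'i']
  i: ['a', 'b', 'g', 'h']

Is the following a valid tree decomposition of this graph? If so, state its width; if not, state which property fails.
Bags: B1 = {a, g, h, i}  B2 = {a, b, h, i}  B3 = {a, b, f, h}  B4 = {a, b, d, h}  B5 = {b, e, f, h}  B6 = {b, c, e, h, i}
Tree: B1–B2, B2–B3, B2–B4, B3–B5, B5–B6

A tree decomposition must satisfy three properties: every vertex lies in some bag; for every edge, both endpoints lie together in some bag; and for every vertex, the bags containing it form a connected subtree. Here bags containing vertex i are not connected in the tree, so the decomposition is invalid.

No — bags containing vertex i are not connected in the tree.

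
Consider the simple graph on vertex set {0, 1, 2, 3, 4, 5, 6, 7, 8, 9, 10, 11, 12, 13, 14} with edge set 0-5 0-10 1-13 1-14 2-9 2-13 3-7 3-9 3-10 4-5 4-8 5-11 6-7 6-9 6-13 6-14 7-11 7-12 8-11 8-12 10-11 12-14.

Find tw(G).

3

A width-3 tree decomposition is:
Bags: B1 = {0, 4, 5, 10}  B2 = {4, 5, 10, 11}  B3 = {4, 8, 10, 11}  B4 = {3, 8, 10, 11}  B5 = {3, 7, 8, 11}  B6 = {3, 7, 8, 12}  B7 = {3, 7, 9, 12}  B8 = {6, 7, 9, 12}  B9 = {6, 9, 12, 14}  B10 = {2, 6, 9, 14}  B11 = {2, 6, 13, 14}  B12 = {1, 2, 13, 14}
Tree: B1–B2, B2–B3, B3–B4, B4–B5, B5–B6, B6–B7, B7–B8, B8–B9, B9–B10, B10–B11, B11–B12
Each bag holds 4 vertices, so the decomposition has width 3, which upper-bounds the treewidth. For the lower bound: the 4 vertex sets {0,4,5}, {10}, {11}, {3,7,8,12} are disjoint, each induces a connected subgraph, and every pair is joined by at least one edge of G. Contracting each set to a single vertex therefore yields K_{4} as a minor, and since treewidth is minor-monotone, tw(G) ≥ tw(K_{4}) = 3. Therefore the treewidth is 3.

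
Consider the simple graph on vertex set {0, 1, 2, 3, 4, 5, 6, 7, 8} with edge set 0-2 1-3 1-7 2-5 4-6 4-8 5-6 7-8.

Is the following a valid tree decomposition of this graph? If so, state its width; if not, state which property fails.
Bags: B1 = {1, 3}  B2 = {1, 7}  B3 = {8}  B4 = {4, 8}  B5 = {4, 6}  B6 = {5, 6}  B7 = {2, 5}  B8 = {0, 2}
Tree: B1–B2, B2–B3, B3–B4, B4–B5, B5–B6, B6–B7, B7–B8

No — edge (7,8) lies in no bag.

A tree decomposition must satisfy three properties: every vertex lies in some bag; for every edge, both endpoints lie together in some bag; and for every vertex, the bags containing it form a connected subtree. Here edge (7,8) lies in no bag, so the decomposition is invalid.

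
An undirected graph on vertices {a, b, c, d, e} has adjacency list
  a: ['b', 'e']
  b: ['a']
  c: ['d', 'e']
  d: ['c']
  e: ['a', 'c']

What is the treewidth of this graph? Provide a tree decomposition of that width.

Every bag has size at most 2, so the width is 2 − 1 = 1 and tw(G) ≤ 1. G has an edge, so its treewidth is at least 1. Combining the bounds, tw(G) = 1.

Treewidth 1.
Bags: B1 = {a, e}  B2 = {c, e}  B3 = {a, b}  B4 = {c, d}
Tree: B1–B2, B1–B3, B2–B4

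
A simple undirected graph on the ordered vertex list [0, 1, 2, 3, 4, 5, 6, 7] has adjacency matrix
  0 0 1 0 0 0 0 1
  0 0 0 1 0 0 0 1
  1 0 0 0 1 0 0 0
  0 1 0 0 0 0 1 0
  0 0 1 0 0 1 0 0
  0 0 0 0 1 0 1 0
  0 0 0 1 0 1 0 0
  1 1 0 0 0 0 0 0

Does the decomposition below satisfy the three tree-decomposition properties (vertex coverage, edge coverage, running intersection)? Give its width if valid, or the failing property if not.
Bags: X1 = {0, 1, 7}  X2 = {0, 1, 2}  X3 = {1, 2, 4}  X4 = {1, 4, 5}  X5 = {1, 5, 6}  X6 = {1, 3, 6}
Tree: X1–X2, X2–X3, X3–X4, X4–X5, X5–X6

Vertex coverage: the bags together contain {0, 1, 2, 3, 4, 5, 6, 7}, the full vertex set. Edge coverage: each edge of G has both endpoints in at least one bag. Running intersection: for every vertex, the bags containing it form a connected subtree. All three properties hold, so this is a valid tree decomposition of width max|bag| − 1 = 2, and hence tw(G) ≤ 2.

Yes; width 2.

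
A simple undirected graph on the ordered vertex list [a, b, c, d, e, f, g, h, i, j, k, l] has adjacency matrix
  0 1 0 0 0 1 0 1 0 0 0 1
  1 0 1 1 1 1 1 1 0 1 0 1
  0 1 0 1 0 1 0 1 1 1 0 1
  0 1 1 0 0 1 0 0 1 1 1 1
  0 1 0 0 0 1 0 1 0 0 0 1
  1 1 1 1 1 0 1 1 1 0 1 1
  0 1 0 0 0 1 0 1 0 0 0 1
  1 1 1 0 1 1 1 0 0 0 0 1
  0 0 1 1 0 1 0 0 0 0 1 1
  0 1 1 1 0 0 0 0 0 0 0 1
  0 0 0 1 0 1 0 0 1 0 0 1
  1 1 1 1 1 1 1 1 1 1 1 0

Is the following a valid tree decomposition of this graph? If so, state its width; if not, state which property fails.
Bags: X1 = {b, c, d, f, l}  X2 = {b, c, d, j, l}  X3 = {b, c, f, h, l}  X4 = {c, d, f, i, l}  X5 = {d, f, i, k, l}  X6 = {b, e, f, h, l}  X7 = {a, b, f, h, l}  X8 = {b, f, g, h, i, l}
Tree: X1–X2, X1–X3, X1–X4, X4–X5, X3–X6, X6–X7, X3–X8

No — bags containing vertex i are not connected in the tree.

A tree decomposition must satisfy three properties: every vertex lies in some bag; for every edge, both endpoints lie together in some bag; and for every vertex, the bags containing it form a connected subtree. Here bags containing vertex i are not connected in the tree, so the decomposition is invalid.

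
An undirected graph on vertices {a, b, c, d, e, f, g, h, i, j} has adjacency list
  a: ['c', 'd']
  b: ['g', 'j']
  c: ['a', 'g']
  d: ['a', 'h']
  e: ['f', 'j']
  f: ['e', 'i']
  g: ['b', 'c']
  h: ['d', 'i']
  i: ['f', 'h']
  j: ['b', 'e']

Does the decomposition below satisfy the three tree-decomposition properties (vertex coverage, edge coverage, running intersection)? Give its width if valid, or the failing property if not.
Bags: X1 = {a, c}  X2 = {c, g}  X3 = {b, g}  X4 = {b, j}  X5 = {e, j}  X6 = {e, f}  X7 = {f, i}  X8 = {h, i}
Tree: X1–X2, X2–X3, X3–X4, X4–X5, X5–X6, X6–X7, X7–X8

A tree decomposition must satisfy three properties: every vertex lies in some bag; for every edge, both endpoints lie together in some bag; and for every vertex, the bags containing it form a connected subtree. Here vertex d appears in no bag, so the decomposition is invalid.

No — vertex d appears in no bag.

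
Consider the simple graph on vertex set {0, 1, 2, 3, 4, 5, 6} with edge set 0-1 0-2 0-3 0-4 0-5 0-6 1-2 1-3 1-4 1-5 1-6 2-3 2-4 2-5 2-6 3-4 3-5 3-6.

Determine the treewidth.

A width-4 tree decomposition is:
Bags: B1 = {0, 1, 2, 3, 5}  B2 = {0, 1, 2, 3, 4}  B3 = {0, 1, 2, 3, 6}
Tree: B1–B2, B1–B3
Each bag holds 5 vertices, so the decomposition has width 4, which upper-bounds the treewidth. On the other hand G contains the 5-clique {0, 1, 2, 3, 4}. A clique must lie in a single bag of any decomposition, so no decomposition can have width below 4. Combining the bounds, tw(G) = 4.

4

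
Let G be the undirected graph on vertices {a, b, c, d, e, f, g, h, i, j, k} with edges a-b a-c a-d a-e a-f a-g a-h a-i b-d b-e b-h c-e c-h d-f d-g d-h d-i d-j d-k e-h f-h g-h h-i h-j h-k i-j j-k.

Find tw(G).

3

A width-3 tree decomposition is:
Bags: B1 = {a, d, h, i}  B2 = {a, b, d, h}  B3 = {a, b, e, h}  B4 = {a, d, f, h}  B5 = {a, d, g, h}  B6 = {d, h, i, j}  B7 = {d, h, j, k}  B8 = {a, c, e, h}
Tree: B1–B2, B2–B3, B1–B4, B2–B5, B1–B6, B6–B7, B3–B8
The largest bag has 4 vertices, giving width 3; this decomposition certifies tw(G) ≤ 3. For the lower bound, the 4 vertices {d, h, j, k} are pairwise adjacent, and any tree decomposition puts a clique entirely inside one bag — forcing width ≥ 3. The upper and lower bounds meet at 3, so that is the treewidth.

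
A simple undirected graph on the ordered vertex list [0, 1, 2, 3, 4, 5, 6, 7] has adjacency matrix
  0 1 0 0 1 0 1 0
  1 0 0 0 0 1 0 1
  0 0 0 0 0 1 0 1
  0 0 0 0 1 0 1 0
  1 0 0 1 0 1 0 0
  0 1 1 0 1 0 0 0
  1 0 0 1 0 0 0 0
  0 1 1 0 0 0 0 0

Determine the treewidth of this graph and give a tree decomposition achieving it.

Treewidth 2.
One optimal decomposition is:
Bags: B1 = {0, 3, 6}  B2 = {0, 3, 4}  B3 = {0, 1, 4}  B4 = {1, 4, 5}  B5 = {1, 5, 7}  B6 = {2, 5, 7}
Tree: B1–B2, B2–B3, B3–B4, B4–B5, B5–B6

The largest bag has 3 vertices, giving width 2; this decomposition certifies tw(G) ≤ 2. Since 6–3–4–0–6 is a cycle in G, G is not acyclic. Forests are exactly the graphs of treewidth ≤ 1, so tw(G) ≥ 2. Therefore the treewidth is 2.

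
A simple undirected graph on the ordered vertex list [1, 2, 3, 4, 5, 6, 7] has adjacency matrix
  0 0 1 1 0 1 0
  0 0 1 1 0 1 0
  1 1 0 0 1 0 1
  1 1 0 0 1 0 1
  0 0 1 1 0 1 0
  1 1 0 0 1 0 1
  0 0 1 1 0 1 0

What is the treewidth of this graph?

A width-3 tree decomposition is:
Bags: B1 = {1, 3, 4, 6}  B2 = {3, 4, 6, 7}  B3 = {3, 4, 5, 6}  B4 = {2, 3, 4, 6}
Tree: B1–B2, B2–B3, B3–B4
Each bag holds 4 vertices, so the decomposition has width 3, which upper-bounds the treewidth. For the lower bound: the 4 vertex sets {1,4}, {3,7}, {6}, {5} are disjoint, each induces a connected subgraph, and every pair is joined by at least one edge of G. Contracting each set to a single vertex therefore yields K_{4} as a minor, and since treewidth is minor-monotone, tw(G) ≥ tw(K_{4}) = 3. Therefore the treewidth is 3.

3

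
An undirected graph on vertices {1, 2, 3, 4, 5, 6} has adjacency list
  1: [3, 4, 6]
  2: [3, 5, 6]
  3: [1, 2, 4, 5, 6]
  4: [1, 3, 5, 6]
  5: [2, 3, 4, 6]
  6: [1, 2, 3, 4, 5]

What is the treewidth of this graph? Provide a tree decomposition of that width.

The largest bag has 4 vertices, giving width 3; this decomposition certifies tw(G) ≤ 3. On the other hand G contains the 4-clique {2, 3, 5, 6}. A clique must lie in a single bag of any decomposition, so no decomposition can have width below 3. Combining the bounds, tw(G) = 3.

Treewidth 3.
One optimal decomposition is:
Bags: B1 = {1, 3, 4, 6}  B2 = {3, 4, 5, 6}  B3 = {2, 3, 5, 6}
Tree: B1–B2, B2–B3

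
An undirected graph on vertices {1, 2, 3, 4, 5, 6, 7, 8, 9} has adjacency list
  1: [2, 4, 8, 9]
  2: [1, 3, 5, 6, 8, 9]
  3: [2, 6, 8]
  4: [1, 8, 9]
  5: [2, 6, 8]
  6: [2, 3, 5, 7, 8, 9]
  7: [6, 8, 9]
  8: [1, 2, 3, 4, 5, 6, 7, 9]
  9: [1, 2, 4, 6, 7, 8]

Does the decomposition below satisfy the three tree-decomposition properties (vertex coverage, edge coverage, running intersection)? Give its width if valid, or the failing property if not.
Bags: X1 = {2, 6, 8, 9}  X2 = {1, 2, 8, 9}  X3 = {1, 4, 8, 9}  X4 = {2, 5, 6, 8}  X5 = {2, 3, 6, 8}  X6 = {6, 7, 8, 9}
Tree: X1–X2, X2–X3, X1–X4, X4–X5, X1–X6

Yes; width 3.

Every vertex of G appears in some bag (union = {1, 2, 3, 4, 5, 6, 7, 8, 9}); every edge is covered by a bag; and for each vertex v the set of bags containing v is connected in the bag tree. The decomposition is therefore valid. The largest bag has 4 vertices, so the width is 3.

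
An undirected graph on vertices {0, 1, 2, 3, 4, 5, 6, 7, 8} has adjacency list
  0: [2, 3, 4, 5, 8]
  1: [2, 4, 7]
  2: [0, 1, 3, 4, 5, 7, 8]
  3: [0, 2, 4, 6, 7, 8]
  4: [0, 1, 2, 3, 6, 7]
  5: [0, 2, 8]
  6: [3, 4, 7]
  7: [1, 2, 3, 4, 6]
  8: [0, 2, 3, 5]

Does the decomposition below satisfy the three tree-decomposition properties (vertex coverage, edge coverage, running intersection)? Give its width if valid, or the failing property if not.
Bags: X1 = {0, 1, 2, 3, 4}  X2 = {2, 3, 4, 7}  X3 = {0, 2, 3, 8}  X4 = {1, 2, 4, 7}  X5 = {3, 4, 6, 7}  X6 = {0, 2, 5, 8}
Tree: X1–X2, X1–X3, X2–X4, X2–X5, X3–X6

No — bags containing vertex 1 are not connected in the tree.

A tree decomposition must satisfy three properties: every vertex lies in some bag; for every edge, both endpoints lie together in some bag; and for every vertex, the bags containing it form a connected subtree. Here bags containing vertex 1 are not connected in the tree, so the decomposition is invalid.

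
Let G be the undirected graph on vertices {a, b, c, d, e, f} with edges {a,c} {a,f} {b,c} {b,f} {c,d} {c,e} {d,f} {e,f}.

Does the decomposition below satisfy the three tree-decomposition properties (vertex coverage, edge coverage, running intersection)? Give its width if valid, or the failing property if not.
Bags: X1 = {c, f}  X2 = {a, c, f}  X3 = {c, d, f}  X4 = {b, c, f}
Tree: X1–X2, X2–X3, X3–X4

No — vertex e appears in no bag.

A tree decomposition must satisfy three properties: every vertex lies in some bag; for every edge, both endpoints lie together in some bag; and for every vertex, the bags containing it form a connected subtree. Here vertex e appears in no bag, so the decomposition is invalid.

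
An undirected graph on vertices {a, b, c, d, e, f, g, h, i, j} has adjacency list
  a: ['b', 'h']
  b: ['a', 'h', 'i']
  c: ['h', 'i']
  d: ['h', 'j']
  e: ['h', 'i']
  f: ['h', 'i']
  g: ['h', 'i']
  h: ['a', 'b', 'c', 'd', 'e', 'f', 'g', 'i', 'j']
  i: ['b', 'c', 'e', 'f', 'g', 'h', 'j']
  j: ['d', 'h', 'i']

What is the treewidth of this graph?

A width-2 tree decomposition is:
Bags: B1 = {b, h, i}  B2 = {f, h, i}  B3 = {g, h, i}  B4 = {a, b, h}  B5 = {h, i, j}  B6 = {d, h, j}  B7 = {c, h, i}  B8 = {e, h, i}
Tree: B1–B2, B2–B3, B1–B4, B3–B5, B5–B6, B3–B7, B3–B8
Each bag holds 3 vertices, so the decomposition has width 2, which upper-bounds the treewidth. On the other hand G contains the 3-clique {d, h, j}. A clique must lie in a single bag of any decomposition, so no decomposition can have width below 2. The upper and lower bounds meet at 2, so that is the treewidth.

2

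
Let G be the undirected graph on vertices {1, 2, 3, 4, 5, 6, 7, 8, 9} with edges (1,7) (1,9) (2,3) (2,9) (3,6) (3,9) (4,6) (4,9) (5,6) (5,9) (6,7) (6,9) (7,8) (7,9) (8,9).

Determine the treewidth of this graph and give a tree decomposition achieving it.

Treewidth 2.
One optimal decomposition is:
Bags: B1 = {6, 7, 9}  B2 = {1, 7, 9}  B3 = {3, 6, 9}  B4 = {2, 3, 9}  B5 = {7, 8, 9}  B6 = {5, 6, 9}  B7 = {4, 6, 9}
Tree: B1–B2, B1–B3, B3–B4, B1–B5, B3–B6, B1–B7

Every bag has size at most 3, so the width is 3 − 1 = 2 and tw(G) ≤ 2. For the lower bound, the 3 vertices {7, 8, 9} are pairwise adjacent, and any tree decomposition puts a clique entirely inside one bag — forcing width ≥ 2. Combining the bounds, tw(G) = 2.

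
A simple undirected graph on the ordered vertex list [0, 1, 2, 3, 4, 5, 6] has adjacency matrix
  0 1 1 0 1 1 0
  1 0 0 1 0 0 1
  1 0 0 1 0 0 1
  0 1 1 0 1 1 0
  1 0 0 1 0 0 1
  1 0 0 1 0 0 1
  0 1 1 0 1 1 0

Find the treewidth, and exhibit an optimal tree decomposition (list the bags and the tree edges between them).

Treewidth 3.
Bags: B1 = {0, 3, 5, 6}  B2 = {0, 3, 4, 6}  B3 = {0, 1, 3, 6}  B4 = {0, 2, 3, 6}
Tree: B1–B2, B2–B3, B3–B4

The largest bag has 4 vertices, giving width 3; this decomposition certifies tw(G) ≤ 3. For the lower bound: the 4 vertex sets {0,5}, {4,6}, {3}, {1} are disjoint, each induces a connected subgraph, and every pair is joined by at least one edge of G. Contracting each set to a single vertex therefore yields K_{4} as a minor, and since treewidth is minor-monotone, tw(G) ≥ tw(K_{4}) = 3. Combining the bounds, tw(G) = 3.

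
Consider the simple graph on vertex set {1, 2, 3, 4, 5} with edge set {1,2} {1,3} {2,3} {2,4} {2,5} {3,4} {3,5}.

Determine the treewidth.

A width-2 tree decomposition is:
Bags: B1 = {2, 3, 4}  B2 = {1, 2, 3}  B3 = {2, 3, 5}
Tree: B1–B2, B2–B3
Each bag holds 3 vertices, so the decomposition has width 2, which upper-bounds the treewidth. On the other hand G contains the 3-clique {1, 2, 3}. A clique must lie in a single bag of any decomposition, so no decomposition can have width below 2. Hence tw(G) = 2 exactly.

2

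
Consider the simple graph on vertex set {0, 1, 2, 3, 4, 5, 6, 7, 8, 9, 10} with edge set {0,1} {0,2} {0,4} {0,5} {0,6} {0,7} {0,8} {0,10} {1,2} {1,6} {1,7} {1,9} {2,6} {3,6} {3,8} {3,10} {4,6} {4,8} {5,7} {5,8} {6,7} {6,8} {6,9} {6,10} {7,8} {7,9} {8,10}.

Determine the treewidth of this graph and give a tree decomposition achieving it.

The largest bag has 4 vertices, giving width 3; this decomposition certifies tw(G) ≤ 3. On the other hand G contains the 4-clique {0, 5, 7, 8}. A clique must lie in a single bag of any decomposition, so no decomposition can have width below 3. Combining the bounds, tw(G) = 3.

Treewidth 3.
One optimal decomposition is:
Bags: B1 = {0, 6, 8, 10}  B2 = {0, 6, 7, 8}  B3 = {0, 5, 7, 8}  B4 = {3, 6, 8, 10}  B5 = {0, 4, 6, 8}  B6 = {0, 1, 6, 7}  B7 = {1, 6, 7, 9}  B8 = {0, 1, 2, 6}
Tree: B1–B2, B2–B3, B1–B4, B2–B5, B2–B6, B6–B7, B6–B8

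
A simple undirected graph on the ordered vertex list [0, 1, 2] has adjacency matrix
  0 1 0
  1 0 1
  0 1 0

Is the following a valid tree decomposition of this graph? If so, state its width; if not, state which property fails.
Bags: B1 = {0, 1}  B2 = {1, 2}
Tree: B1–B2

Checking the three conditions: (i) the bags cover all of {0, 1, 2}; (ii) for each edge, some bag contains both endpoints; (iii) the bags containing any fixed vertex form a subtree. All hold, so the decomposition is valid with width 2 − 1 = 1.

Yes; width 1.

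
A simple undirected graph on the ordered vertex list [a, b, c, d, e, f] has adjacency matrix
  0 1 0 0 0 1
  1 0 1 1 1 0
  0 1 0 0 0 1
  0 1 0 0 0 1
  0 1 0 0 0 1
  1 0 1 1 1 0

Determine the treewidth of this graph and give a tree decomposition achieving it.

Every bag has size at most 3, so the width is 3 − 1 = 2 and tw(G) ≤ 2. The edges f–d–b–c–f form a cycle, so G is not a tree and its treewidth is at least 2. Therefore the treewidth is 2.

Treewidth 2.
Bags: B1 = {b, d, f}  B2 = {b, c, f}  B3 = {a, b, f}  B4 = {b, e, f}
Tree: B1–B2, B2–B3, B3–B4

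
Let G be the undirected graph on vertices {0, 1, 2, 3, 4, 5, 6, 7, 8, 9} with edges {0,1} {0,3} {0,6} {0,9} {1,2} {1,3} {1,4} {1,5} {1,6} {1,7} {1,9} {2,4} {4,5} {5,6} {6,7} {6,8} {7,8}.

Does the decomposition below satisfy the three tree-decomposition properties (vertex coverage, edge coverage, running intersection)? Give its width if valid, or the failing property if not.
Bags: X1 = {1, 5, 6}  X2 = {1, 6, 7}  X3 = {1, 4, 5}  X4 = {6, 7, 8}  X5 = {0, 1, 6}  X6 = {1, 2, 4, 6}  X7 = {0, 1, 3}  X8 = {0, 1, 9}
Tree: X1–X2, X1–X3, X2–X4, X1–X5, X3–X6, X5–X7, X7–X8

No — bags containing vertex 6 are not connected in the tree.

A tree decomposition must satisfy three properties: every vertex lies in some bag; for every edge, both endpoints lie together in some bag; and for every vertex, the bags containing it form a connected subtree. Here bags containing vertex 6 are not connected in the tree, so the decomposition is invalid.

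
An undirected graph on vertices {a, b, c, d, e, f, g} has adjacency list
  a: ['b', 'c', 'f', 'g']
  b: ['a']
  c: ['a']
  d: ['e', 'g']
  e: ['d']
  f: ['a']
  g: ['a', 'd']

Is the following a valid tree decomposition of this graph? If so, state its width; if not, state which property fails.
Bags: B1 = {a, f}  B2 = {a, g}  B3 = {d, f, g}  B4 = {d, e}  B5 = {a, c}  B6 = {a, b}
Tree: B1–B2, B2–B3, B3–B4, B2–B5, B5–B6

No — bags containing vertex f are not connected in the tree.

A tree decomposition must satisfy three properties: every vertex lies in some bag; for every edge, both endpoints lie together in some bag; and for every vertex, the bags containing it form a connected subtree. Here bags containing vertex f are not connected in the tree, so the decomposition is invalid.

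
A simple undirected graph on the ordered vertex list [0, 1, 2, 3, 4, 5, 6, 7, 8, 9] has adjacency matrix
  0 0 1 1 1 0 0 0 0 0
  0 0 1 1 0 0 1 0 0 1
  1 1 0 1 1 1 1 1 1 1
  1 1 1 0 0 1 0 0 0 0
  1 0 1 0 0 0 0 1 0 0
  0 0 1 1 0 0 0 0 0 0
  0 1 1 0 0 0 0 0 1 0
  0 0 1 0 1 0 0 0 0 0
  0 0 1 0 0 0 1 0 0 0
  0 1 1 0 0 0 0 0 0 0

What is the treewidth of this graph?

A width-2 tree decomposition is:
Bags: B1 = {1, 2, 6}  B2 = {1, 2, 3}  B3 = {0, 2, 3}  B4 = {2, 3, 5}  B5 = {2, 6, 8}  B6 = {0, 2, 4}  B7 = {2, 4, 7}  B8 = {1, 2, 9}
Tree: B1–B2, B2–B3, B2–B4, B1–B5, B3–B6, B6–B7, B1–B8
Each bag holds 3 vertices, so the decomposition has width 2, which upper-bounds the treewidth. Conversely, {0, 2, 3} is a clique of size 3, and the vertices of any clique must share a bag in every tree decomposition; so some bag has ≥ 3 vertices and tw(G) ≥ 2. Hence tw(G) = 2 exactly.

2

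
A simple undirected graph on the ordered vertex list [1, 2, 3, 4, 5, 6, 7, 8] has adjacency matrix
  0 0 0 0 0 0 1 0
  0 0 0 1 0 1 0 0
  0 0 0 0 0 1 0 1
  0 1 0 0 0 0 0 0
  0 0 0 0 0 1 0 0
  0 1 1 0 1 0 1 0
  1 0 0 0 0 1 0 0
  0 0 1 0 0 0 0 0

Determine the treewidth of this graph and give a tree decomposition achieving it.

Treewidth 1.
One such decomposition:
Bags: B1 = {2, 6}  B2 = {3, 6}  B3 = {3, 8}  B4 = {5, 6}  B5 = {6, 7}  B6 = {1, 7}  B7 = {2, 4}
Tree: B1–B2, B2–B3, B2–B4, B4–B5, B5–B6, B1–B7

The largest bag has 2 vertices, giving width 1; this decomposition certifies tw(G) ≤ 1. Since G has at least one edge (e.g. 2–6), it is not an edgeless graph, so tw(G) ≥ 1. The upper and lower bounds meet at 1, so that is the treewidth.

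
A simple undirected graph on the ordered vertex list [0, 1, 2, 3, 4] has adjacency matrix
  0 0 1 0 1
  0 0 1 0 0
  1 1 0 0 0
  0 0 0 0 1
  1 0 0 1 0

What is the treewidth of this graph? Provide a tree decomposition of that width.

Every bag has size at most 2, so the width is 2 − 1 = 1 and tw(G) ≤ 1. G has an edge, so its treewidth is at least 1. Hence tw(G) = 1 exactly.

Treewidth 1.
One such decomposition:
Bags: B1 = {1, 2}  B2 = {0, 2}  B3 = {0, 4}  B4 = {3, 4}
Tree: B1–B2, B2–B3, B3–B4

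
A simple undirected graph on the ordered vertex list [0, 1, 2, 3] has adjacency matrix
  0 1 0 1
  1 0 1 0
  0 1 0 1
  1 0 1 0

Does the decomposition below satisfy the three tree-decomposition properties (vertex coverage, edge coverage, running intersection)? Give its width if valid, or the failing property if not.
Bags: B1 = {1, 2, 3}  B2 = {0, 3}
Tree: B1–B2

No — edge (1,0) lies in no bag.

A tree decomposition must satisfy three properties: every vertex lies in some bag; for every edge, both endpoints lie together in some bag; and for every vertex, the bags containing it form a connected subtree. Here edge (1,0) lies in no bag, so the decomposition is invalid.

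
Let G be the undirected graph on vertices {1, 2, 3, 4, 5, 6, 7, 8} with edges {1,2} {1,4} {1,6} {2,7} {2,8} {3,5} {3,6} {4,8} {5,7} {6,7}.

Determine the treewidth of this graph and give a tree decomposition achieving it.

Every bag has size at most 3, so the width is 3 − 1 = 2 and tw(G) ≤ 2. The edges 4–8–2–1–4 form a cycle, so G is not a tree and its treewidth is at least 2. Hence tw(G) = 2 exactly.

Treewidth 2.
Bags: B1 = {1, 4, 8}  B2 = {1, 2, 8}  B3 = {1, 2, 6}  B4 = {2, 6, 7}  B5 = {3, 6, 7}  B6 = {3, 5, 7}
Tree: B1–B2, B2–B3, B3–B4, B4–B5, B5–B6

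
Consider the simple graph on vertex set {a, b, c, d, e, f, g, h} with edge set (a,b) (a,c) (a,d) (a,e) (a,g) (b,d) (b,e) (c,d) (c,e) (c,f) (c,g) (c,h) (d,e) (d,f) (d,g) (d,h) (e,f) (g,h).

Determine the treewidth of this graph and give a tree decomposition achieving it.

Every bag has size at most 4, so the width is 4 − 1 = 3 and tw(G) ≤ 3. For the lower bound, the 4 vertices {c, d, g, h} are pairwise adjacent, and any tree decomposition puts a clique entirely inside one bag — forcing width ≥ 3. Hence tw(G) = 3 exactly.

Treewidth 3.
One optimal decomposition is:
Bags: B1 = {a, c, d, e}  B2 = {c, d, e, f}  B3 = {a, b, d, e}  B4 = {a, c, d, g}  B5 = {c, d, g, h}
Tree: B1–B2, B1–B3, B1–B4, B4–B5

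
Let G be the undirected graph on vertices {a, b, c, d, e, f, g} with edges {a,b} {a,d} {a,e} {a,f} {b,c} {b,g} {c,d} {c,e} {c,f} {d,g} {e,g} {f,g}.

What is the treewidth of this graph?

3

A width-3 tree decomposition is:
Bags: B1 = {a, b, c, g}  B2 = {a, c, d, g}  B3 = {a, c, e, g}  B4 = {a, c, f, g}
Tree: B1–B2, B2–B3, B3–B4
The largest bag has 4 vertices, giving width 3; this decomposition certifies tw(G) ≤ 3. For the lower bound: the 4 vertex sets {a,b}, {d,g}, {c}, {e} are disjoint, each induces a connected subgraph, and every pair is joined by at least one edge of G. Contracting each set to a single vertex therefore yields K_{4} as a minor, and since treewidth is minor-monotone, tw(G) ≥ tw(K_{4}) = 3. Therefore the treewidth is 3.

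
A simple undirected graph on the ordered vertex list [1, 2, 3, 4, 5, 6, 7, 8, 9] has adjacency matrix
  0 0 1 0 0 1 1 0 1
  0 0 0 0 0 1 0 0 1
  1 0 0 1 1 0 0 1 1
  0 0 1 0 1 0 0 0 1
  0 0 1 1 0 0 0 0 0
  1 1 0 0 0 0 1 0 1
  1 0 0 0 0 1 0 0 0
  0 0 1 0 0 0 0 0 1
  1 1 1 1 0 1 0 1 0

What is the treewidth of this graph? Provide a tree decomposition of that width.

Each bag holds 3 vertices, so the decomposition has width 2, which upper-bounds the treewidth. On the other hand G contains the 3-clique {2, 6, 9}. A clique must lie in a single bag of any decomposition, so no decomposition can have width below 2. Combining the bounds, tw(G) = 2.

Treewidth 2.
One such decomposition:
Bags: B1 = {1, 6, 9}  B2 = {1, 3, 9}  B3 = {3, 4, 9}  B4 = {3, 4, 5}  B5 = {3, 8, 9}  B6 = {2, 6, 9}  B7 = {1, 6, 7}
Tree: B1–B2, B2–B3, B3–B4, B2–B5, B1–B6, B1–B7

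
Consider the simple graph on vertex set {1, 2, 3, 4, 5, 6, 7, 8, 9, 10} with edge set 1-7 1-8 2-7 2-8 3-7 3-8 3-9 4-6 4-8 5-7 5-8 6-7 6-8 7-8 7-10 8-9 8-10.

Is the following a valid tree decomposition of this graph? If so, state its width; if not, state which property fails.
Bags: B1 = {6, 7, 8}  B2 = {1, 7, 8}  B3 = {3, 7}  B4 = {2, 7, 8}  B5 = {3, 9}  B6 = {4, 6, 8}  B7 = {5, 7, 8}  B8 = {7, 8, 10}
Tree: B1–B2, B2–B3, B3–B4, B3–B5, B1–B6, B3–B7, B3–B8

No — edge (8,3) lies in no bag.

A tree decomposition must satisfy three properties: every vertex lies in some bag; for every edge, both endpoints lie together in some bag; and for every vertex, the bags containing it form a connected subtree. Here edge (8,3) lies in no bag, so the decomposition is invalid.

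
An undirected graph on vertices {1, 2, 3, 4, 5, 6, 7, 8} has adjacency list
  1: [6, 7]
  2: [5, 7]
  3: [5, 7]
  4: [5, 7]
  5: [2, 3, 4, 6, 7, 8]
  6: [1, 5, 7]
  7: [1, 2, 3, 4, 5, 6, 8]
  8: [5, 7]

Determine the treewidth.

A width-2 tree decomposition is:
Bags: B1 = {3, 5, 7}  B2 = {5, 6, 7}  B3 = {2, 5, 7}  B4 = {5, 7, 8}  B5 = {1, 6, 7}  B6 = {4, 5, 7}
Tree: B1–B2, B1–B3, B1–B4, B2–B5, B4–B6
Every bag has size at most 3, so the width is 3 − 1 = 2 and tw(G) ≤ 2. On the other hand G contains the 3-clique {1, 6, 7}. A clique must lie in a single bag of any decomposition, so no decomposition can have width below 2. The upper and lower bounds meet at 2, so that is the treewidth.

2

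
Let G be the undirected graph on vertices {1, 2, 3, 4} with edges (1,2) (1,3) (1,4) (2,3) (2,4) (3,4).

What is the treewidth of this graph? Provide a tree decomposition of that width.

With just one bag of size 4, the width is 4 − 1 = 3, so tw(G) ≤ 3. On the other hand G contains the 4-clique {1, 2, 3, 4}. A clique must lie in a single bag of any decomposition, so no decomposition can have width below 3. Therefore the treewidth is 3.

Treewidth 3.
One optimal decomposition is:
Bags: B1 = {1, 2, 3, 4}
Tree: (single bag)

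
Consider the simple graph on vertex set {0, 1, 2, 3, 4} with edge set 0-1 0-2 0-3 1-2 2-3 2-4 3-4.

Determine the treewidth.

2

A width-2 tree decomposition is:
Bags: B1 = {0, 2, 3}  B2 = {2, 3, 4}  B3 = {0, 1, 2}
Tree: B1–B2, B1–B3
Every bag has size at most 3, so the width is 3 − 1 = 2 and tw(G) ≤ 2. For the lower bound, the 3 vertices {0, 1, 2} are pairwise adjacent, and any tree decomposition puts a clique entirely inside one bag — forcing width ≥ 2. Combining the bounds, tw(G) = 2.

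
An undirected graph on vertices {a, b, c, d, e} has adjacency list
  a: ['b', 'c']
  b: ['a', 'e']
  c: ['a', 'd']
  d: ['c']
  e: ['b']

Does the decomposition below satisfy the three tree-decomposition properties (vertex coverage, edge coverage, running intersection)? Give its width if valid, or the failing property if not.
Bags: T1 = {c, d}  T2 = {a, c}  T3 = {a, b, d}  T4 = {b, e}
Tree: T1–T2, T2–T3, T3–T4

A tree decomposition must satisfy three properties: every vertex lies in some bag; for every edge, both endpoints lie together in some bag; and for every vertex, the bags containing it form a connected subtree. Here bags containing vertex d are not connected in the tree, so the decomposition is invalid.

No — bags containing vertex d are not connected in the tree.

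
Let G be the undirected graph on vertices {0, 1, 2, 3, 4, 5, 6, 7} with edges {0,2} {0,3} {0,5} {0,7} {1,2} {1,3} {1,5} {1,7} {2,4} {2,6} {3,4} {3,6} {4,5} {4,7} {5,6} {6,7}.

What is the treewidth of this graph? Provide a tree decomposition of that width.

Treewidth 4.
One such decomposition:
Bags: B1 = {1, 2, 3, 5, 7}  B2 = {2, 3, 5, 6, 7}  B3 = {0, 2, 3, 5, 7}  B4 = {2, 3, 4, 5, 7}
Tree: B1–B2, B2–B3, B3–B4

The largest bag has 5 vertices, giving width 4; this decomposition certifies tw(G) ≤ 4. For the lower bound: the 5 vertex sets {1,7}, {2,6}, {0,3}, {5}, {4} are disjoint, each induces a connected subgraph, and every pair is joined by at least one edge of G. Contracting each set to a single vertex therefore yields K_{5} as a minor, and since treewidth is minor-monotone, tw(G) ≥ tw(K_{5}) = 4. Combining the bounds, tw(G) = 4.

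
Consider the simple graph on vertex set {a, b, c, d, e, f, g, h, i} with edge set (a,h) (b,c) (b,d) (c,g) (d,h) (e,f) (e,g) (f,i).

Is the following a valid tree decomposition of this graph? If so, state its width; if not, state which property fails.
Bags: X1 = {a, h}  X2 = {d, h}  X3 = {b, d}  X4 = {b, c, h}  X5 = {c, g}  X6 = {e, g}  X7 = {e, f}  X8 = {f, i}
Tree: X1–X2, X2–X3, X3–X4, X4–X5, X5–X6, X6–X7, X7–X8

A tree decomposition must satisfy three properties: every vertex lies in some bag; for every edge, both endpoints lie together in some bag; and for every vertex, the bags containing it form a connected subtree. Here bags containing vertex h are not connected in the tree, so the decomposition is invalid.

No — bags containing vertex h are not connected in the tree.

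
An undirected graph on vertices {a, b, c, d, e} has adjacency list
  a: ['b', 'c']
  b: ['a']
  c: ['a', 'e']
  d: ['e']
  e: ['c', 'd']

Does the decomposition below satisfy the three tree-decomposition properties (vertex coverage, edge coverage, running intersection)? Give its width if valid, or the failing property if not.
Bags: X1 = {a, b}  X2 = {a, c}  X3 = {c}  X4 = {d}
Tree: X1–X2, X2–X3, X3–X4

No — vertex e appears in no bag.

A tree decomposition must satisfy three properties: every vertex lies in some bag; for every edge, both endpoints lie together in some bag; and for every vertex, the bags containing it form a connected subtree. Here vertex e appears in no bag, so the decomposition is invalid.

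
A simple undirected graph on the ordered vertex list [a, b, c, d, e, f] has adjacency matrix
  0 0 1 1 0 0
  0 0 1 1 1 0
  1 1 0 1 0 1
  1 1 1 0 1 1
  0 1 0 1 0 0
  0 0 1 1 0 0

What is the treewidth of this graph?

A width-2 tree decomposition is:
Bags: B1 = {b, c, d}  B2 = {a, c, d}  B3 = {b, d, e}  B4 = {c, d, f}
Tree: B1–B2, B1–B3, B2–B4
Each bag holds 3 vertices, so the decomposition has width 2, which upper-bounds the treewidth. Conversely, {b, d, e} is a clique of size 3, and the vertices of any clique must share a bag in every tree decomposition; so some bag has ≥ 3 vertices and tw(G) ≥ 2. Combining the bounds, tw(G) = 2.

2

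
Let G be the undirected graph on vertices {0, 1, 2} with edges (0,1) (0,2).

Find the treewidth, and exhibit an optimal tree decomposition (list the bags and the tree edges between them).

The largest bag has 2 vertices, giving width 1; this decomposition certifies tw(G) ≤ 1. Any graph with an edge has treewidth ≥ 1, and G has the edge 2–0. Combining the bounds, tw(G) = 1.

Treewidth 1.
One optimal decomposition is:
Bags: B1 = {0, 2}  B2 = {0, 1}
Tree: B1–B2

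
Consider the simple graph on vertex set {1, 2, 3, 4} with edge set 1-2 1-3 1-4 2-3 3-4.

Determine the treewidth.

2

A width-2 tree decomposition is:
Bags: B1 = {1, 2, 3}  B2 = {1, 3, 4}
Tree: B1–B2
The largest bag has 3 vertices, giving width 2; this decomposition certifies tw(G) ≤ 2. On the other hand G contains the 3-clique {1, 2, 3}. A clique must lie in a single bag of any decomposition, so no decomposition can have width below 2. Combining the bounds, tw(G) = 2.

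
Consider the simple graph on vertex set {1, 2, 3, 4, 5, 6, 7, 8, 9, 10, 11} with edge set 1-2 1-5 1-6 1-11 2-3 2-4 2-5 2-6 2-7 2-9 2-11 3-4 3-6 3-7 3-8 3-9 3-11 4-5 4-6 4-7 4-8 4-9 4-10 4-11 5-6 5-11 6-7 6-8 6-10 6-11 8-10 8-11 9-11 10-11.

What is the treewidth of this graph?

4

A width-4 tree decomposition is:
Bags: B1 = {3, 4, 6, 8, 11}  B2 = {2, 3, 4, 6, 11}  B3 = {4, 6, 8, 10, 11}  B4 = {2, 4, 5, 6, 11}  B5 = {1, 2, 5, 6, 11}  B6 = {2, 3, 4, 9, 11}  B7 = {2, 3, 4, 6, 7}
Tree: B1–B2, B1–B3, B2–B4, B4–B5, B2–B6, B2–B7
Every bag has size at most 5, so the width is 5 − 1 = 4 and tw(G) ≤ 4. For the lower bound, the 5 vertices {1, 2, 5, 6, 11} are pairwise adjacent, and any tree decomposition puts a clique entirely inside one bag — forcing width ≥ 4. Hence tw(G) = 4 exactly.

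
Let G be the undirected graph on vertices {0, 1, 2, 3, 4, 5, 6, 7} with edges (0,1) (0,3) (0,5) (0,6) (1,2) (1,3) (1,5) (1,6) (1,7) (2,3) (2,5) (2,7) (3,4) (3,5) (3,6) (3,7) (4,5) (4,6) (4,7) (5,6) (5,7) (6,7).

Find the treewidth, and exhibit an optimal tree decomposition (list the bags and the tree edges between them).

Each bag holds 5 vertices, so the decomposition has width 4, which upper-bounds the treewidth. On the other hand G contains the 5-clique {1, 2, 3, 5, 7}. A clique must lie in a single bag of any decomposition, so no decomposition can have width below 4. Hence tw(G) = 4 exactly.

Treewidth 4.
One such decomposition:
Bags: B1 = {0, 1, 3, 5, 6}  B2 = {1, 3, 5, 6, 7}  B3 = {3, 4, 5, 6, 7}  B4 = {1, 2, 3, 5, 7}
Tree: B1–B2, B2–B3, B2–B4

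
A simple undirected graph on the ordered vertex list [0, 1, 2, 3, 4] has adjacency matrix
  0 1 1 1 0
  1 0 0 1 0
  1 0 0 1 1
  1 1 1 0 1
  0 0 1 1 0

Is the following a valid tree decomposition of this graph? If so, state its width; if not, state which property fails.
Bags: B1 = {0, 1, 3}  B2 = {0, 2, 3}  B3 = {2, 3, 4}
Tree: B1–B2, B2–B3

Yes; width 2.

Vertex coverage: the bags together contain {0, 1, 2, 3, 4}, the full vertex set. Edge coverage: each edge of G has both endpoints in at least one bag. Running intersection: for every vertex, the bags containing it form a connected subtree. All three properties hold, so this is a valid tree decomposition of width max|bag| − 1 = 2, and hence tw(G) ≤ 2.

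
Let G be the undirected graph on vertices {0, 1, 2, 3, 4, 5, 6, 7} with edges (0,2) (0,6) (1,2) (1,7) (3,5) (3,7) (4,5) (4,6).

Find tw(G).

A width-2 tree decomposition is:
Bags: B1 = {3, 4, 5}  B2 = {3, 4, 7}  B3 = {1, 4, 7}  B4 = {1, 2, 4}  B5 = {0, 2, 4}  B6 = {0, 4, 6}
Tree: B1–B2, B2–B3, B3–B4, B4–B5, B5–B6
Every bag has size at most 3, so the width is 3 − 1 = 2 and tw(G) ≤ 2. Since 4–5–3–7–1–2–0–6–4 is a cycle in G, G is not acyclic. Forests are exactly the graphs of treewidth ≤ 1, so tw(G) ≥ 2. The upper and lower bounds meet at 2, so that is the treewidth.

2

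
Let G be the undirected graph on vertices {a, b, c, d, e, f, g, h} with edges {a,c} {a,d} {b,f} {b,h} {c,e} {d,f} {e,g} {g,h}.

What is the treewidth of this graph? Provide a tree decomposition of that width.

Treewidth 2.
Bags: B1 = {a, d, f}  B2 = {a, b, f}  B3 = {a, b, h}  B4 = {a, g, h}  B5 = {a, e, g}  B6 = {a, c, e}
Tree: B1–B2, B2–B3, B3–B4, B4–B5, B5–B6

Each bag holds 3 vertices, so the decomposition has width 2, which upper-bounds the treewidth. The edges a–d–f–b–h–g–e–c–a form a cycle, so G is not a tree and its treewidth is at least 2. The upper and lower bounds meet at 2, so that is the treewidth.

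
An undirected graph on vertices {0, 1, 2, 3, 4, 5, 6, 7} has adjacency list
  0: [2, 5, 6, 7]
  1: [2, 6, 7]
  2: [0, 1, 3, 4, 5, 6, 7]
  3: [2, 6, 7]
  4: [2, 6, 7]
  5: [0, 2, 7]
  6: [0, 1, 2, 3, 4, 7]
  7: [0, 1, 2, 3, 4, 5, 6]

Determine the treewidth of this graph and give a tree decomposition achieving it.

Each bag holds 4 vertices, so the decomposition has width 3, which upper-bounds the treewidth. For the lower bound, the 4 vertices {0, 2, 5, 7} are pairwise adjacent, and any tree decomposition puts a clique entirely inside one bag — forcing width ≥ 3. The upper and lower bounds meet at 3, so that is the treewidth.

Treewidth 3.
One such decomposition:
Bags: B1 = {2, 4, 6, 7}  B2 = {0, 2, 6, 7}  B3 = {0, 2, 5, 7}  B4 = {2, 3, 6, 7}  B5 = {1, 2, 6, 7}
Tree: B1–B2, B2–B3, B2–B4, B1–B5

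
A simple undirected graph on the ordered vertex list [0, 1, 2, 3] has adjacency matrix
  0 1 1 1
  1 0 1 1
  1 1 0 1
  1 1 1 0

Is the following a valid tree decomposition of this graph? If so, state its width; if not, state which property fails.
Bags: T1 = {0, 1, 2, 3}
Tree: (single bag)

Yes; width 3.

Checking the three conditions: (i) the bags cover all of {0, 1, 2, 3}; (ii) for each edge, some bag contains both endpoints; (iii) the bags containing any fixed vertex form a subtree. All hold, so the decomposition is valid with width 4 − 1 = 3.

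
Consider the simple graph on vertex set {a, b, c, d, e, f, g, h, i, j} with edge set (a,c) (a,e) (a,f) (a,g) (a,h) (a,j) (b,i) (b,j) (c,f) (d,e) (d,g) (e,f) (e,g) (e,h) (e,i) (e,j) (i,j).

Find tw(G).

A width-2 tree decomposition is:
Bags: B1 = {a, e, f}  B2 = {a, c, f}  B3 = {a, e, j}  B4 = {a, e, g}  B5 = {d, e, g}  B6 = {a, e, h}  B7 = {e, i, j}  B8 = {b, i, j}
Tree: B1–B2, B1–B3, B1–B4, B4–B5, B3–B6, B3–B7, B7–B8
Every bag has size at most 3, so the width is 3 − 1 = 2 and tw(G) ≤ 2. On the other hand G contains the 3-clique {d, e, g}. A clique must lie in a single bag of any decomposition, so no decomposition can have width below 2. Therefore the treewidth is 2.

2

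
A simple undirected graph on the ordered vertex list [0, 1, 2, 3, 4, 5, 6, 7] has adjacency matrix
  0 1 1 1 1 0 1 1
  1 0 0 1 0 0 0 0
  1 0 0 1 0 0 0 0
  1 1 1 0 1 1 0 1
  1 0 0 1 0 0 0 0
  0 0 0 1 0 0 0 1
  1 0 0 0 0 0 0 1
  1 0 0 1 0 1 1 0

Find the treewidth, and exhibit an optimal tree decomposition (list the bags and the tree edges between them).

Treewidth 2.
Bags: B1 = {0, 2, 3}  B2 = {0, 3, 7}  B3 = {0, 6, 7}  B4 = {0, 1, 3}  B5 = {0, 3, 4}  B6 = {3, 5, 7}
Tree: B1–B2, B2–B3, B2–B4, B4–B5, B2–B6

Every bag has size at most 3, so the width is 3 − 1 = 2 and tw(G) ≤ 2. For the lower bound, the 3 vertices {0, 1, 3} are pairwise adjacent, and any tree decomposition puts a clique entirely inside one bag — forcing width ≥ 2. Therefore the treewidth is 2.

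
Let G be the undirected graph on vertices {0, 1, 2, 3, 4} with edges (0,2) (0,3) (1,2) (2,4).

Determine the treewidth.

A width-1 tree decomposition is:
Bags: B1 = {1, 2}  B2 = {0, 2}  B3 = {2, 4}  B4 = {0, 3}
Tree: B1–B2, B1–B3, B2–B4
The largest bag has 2 vertices, giving width 1; this decomposition certifies tw(G) ≤ 1. Since G has at least one edge (e.g. 2–1), it is not an edgeless graph, so tw(G) ≥ 1. The upper and lower bounds meet at 1, so that is the treewidth.

1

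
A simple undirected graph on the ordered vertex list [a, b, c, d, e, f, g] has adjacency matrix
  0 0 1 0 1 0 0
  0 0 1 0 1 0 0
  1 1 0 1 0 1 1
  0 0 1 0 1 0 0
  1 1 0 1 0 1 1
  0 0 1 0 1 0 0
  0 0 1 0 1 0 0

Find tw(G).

2

A width-2 tree decomposition is:
Bags: B1 = {b, c, e}  B2 = {c, d, e}  B3 = {a, c, e}  B4 = {c, e, f}  B5 = {c, e, g}
Tree: B1–B2, B2–B3, B3–B4, B4–B5
Every bag has size at most 3, so the width is 3 − 1 = 2 and tw(G) ≤ 2. The edges e–b–c–d–e form a cycle, so G is not a tree and its treewidth is at least 2. The upper and lower bounds meet at 2, so that is the treewidth.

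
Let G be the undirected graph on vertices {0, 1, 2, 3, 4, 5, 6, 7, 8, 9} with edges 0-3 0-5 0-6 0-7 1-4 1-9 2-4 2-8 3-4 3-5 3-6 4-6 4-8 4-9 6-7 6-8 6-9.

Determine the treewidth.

A width-2 tree decomposition is:
Bags: B1 = {0, 3, 6}  B2 = {0, 6, 7}  B3 = {0, 3, 5}  B4 = {3, 4, 6}  B5 = {4, 6, 9}  B6 = {4, 6, 8}  B7 = {1, 4, 9}  B8 = {2, 4, 8}
Tree: B1–B2, B1–B3, B1–B4, B4–B5, B4–B6, B5–B7, B6–B8
Each bag holds 3 vertices, so the decomposition has width 2, which upper-bounds the treewidth. On the other hand G contains the 3-clique {0, 3, 5}. A clique must lie in a single bag of any decomposition, so no decomposition can have width below 2. Therefore the treewidth is 2.

2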